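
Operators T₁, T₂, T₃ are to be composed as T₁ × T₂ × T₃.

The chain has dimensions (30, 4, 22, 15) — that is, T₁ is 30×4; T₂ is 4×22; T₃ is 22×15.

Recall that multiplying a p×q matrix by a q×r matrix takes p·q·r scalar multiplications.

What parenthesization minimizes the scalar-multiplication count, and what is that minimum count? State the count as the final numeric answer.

3120

(T₁ × (T₂ × T₃)): cost 3120.
((T₁ × T₂) × T₃): cost 12540.
Optimal: (T₁ × (T₂ × T₃)) with cost 3120.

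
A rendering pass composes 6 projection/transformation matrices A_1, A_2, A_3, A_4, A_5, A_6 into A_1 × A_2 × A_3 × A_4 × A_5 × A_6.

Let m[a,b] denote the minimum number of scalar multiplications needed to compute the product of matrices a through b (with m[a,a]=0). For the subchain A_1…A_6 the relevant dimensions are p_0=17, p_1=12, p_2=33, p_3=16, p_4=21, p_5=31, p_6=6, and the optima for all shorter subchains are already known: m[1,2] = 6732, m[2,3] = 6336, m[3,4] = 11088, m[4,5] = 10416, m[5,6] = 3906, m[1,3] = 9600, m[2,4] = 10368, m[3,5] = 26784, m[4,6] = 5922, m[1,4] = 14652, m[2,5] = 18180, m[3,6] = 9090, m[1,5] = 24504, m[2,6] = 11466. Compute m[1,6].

m[1,6] = min over k∈[1,5] of m[1,k]+m[k+1,6]+p_{0}·p_k·p_{6}.
k=1: 0 + 11466 + 17·12·6 = 12690; k=2: 6732 + 9090 + 17·33·6 = 19188; k=3: 9600 + 5922 + 17·16·6 = 17154; k=4: 14652 + 3906 + 17·21·6 = 20700; k=5: 24504 + 0 + 17·31·6 = 27666.
Minimum: 12690 at k=1.

12690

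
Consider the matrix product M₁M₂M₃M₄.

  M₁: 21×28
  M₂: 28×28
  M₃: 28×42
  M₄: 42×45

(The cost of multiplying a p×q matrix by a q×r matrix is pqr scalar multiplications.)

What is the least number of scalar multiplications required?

Adjacent pairs: M₁M₂ = 21·28·28 = 16464; M₂M₃ = 28·28·42 = 32928; M₃M₄ = 28·42·45 = 52920.
Length 3: M₁..M₃: k=1: 0+32928+21·28·42=57624; k=2: 16464+0+21·28·42=41160 → min 41160 | M₂..M₄: k=2: 0+52920+28·28·45=88200; k=3: 32928+0+28·42·45=85848 → min 85848.
Length 4: M₁..M₄: k=1: 0+85848+21·28·45=112308; k=2: 16464+52920+21·28·45=95844; k=3: 41160+0+21·42·45=80850 → min 80850.
Optimal order: (((M₁M₂)M₃)M₄) with cost 80850.

80850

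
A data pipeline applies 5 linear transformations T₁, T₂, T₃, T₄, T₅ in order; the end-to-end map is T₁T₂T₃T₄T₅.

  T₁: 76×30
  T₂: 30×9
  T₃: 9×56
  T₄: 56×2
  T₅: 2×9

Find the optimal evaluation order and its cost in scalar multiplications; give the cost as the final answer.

Adjacent pairs: T₁T₂ = 76·30·9 = 20520; T₂T₃ = 30·9·56 = 15120; T₃T₄ = 9·56·2 = 1008; T₄T₅ = 56·2·9 = 1008.
Length 3: T₁..T₃: k=1: 0+15120+76·30·56=142800; k=2: 20520+0+76·9·56=58824 → min 58824 | T₂..T₄: k=2: 0+1008+30·9·2=1548; k=3: 15120+0+30·56·2=18480 → min 1548 | T₃..T₅: k=3: 0+1008+9·56·9=5544; k=4: 1008+0+9·2·9=1170 → min 1170.
Length 4: T₁..T₄: k=1: 0+1548+76·30·2=6108; k=2: 20520+1008+76·9·2=22896; k=3: 58824+0+76·56·2=67336 → min 6108 | T₂..T₅: k=2: 0+1170+30·9·9=3600; k=3: 15120+1008+30·56·9=31248; k=4: 1548+0+30·2·9=2088 → min 2088.
Length 5: T₁..T₅: k=1: 0+2088+76·30·9=22608; k=2: 20520+1170+76·9·9=27846; k=3: 58824+1008+76·56·9=98136; k=4: 6108+0+76·2·9=7476 → min 7476.
Optimal parenthesization: ((T₁(T₂(T₃T₄)))T₅) with cost 7476.

7476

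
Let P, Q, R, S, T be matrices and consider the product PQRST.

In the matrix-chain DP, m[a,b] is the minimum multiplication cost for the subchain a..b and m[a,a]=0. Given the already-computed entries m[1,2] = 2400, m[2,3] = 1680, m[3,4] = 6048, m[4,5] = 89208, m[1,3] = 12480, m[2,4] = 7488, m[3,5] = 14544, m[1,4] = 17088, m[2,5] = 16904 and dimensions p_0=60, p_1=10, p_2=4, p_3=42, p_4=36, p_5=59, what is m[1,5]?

m[1,5] = min over k∈[1,4] of m[1,k]+m[k+1,5]+p_{0}·p_k·p_{5}.
k=1: 0 + 16904 + 60·10·59 = 52304; k=2: 2400 + 14544 + 60·4·59 = 31104; k=3: 12480 + 89208 + 60·42·59 = 250368; k=4: 17088 + 0 + 60·36·59 = 144528.
Minimum: 31104 at k=2.

31104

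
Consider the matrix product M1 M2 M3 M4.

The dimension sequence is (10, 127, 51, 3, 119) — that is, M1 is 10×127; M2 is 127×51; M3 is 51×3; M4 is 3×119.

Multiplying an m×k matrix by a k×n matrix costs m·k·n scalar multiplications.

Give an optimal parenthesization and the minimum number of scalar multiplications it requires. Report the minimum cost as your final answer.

Adjacent pairs: M1M2 = 10·127·51 = 64770; M2M3 = 127·51·3 = 19431; M3M4 = 51·3·119 = 18207.
Length 3: M1..M3: k=1: 0+19431+10·127·3=23241; k=2: 64770+0+10·51·3=66300 → min 23241 | M2..M4: k=2: 0+18207+127·51·119=788970; k=3: 19431+0+127·3·119=64770 → min 64770.
Length 4: M1..M4: k=1: 0+64770+10·127·119=215900; k=2: 64770+18207+10·51·119=143667; k=3: 23241+0+10·3·119=26811 → min 26811.
Optimal parenthesization: ((M1 (M2 M3)) M4) with cost 26811.

26811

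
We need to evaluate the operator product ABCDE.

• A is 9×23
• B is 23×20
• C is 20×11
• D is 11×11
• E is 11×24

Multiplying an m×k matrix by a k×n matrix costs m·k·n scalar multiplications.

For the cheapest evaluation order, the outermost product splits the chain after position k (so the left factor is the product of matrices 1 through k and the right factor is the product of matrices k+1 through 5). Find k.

Adjacent pairs: AB = 9·23·20 = 4140; BC = 23·20·11 = 5060; CD = 20·11·11 = 2420; DE = 11·11·24 = 2904.
Length 3: A..C: k=1: 0+5060+9·23·11=7337; k=2: 4140+0+9·20·11=6120 → min 6120 | B..D: k=2: 0+2420+23·20·11=7480; k=3: 5060+0+23·11·11=7843 → min 7480 | C..E: k=3: 0+2904+20·11·24=8184; k=4: 2420+0+20·11·24=7700 → min 7700.
Length 4: A..D: k=1: 0+7480+9·23·11=9757; k=2: 4140+2420+9·20·11=8540; k=3: 6120+0+9·11·11=7209 → min 7209 | B..E: k=2: 0+7700+23·20·24=18740; k=3: 5060+2904+23·11·24=14036; k=4: 7480+0+23·11·24=13552 → min 13552.
Top-level splits: k=1: (A..A)·(B..E) → 0+13552+9·23·24 = 18520; k=2: (A..B)·(C..E) → 4140+7700+9·20·24 = 16160; k=3: (A..C)·(D..E) → 6120+2904+9·11·24 = 11400; k=4: (A..D)·(E..E) → 7209+0+9·11·24 = 9585.
Best split is after D, i.e. k = 4.

4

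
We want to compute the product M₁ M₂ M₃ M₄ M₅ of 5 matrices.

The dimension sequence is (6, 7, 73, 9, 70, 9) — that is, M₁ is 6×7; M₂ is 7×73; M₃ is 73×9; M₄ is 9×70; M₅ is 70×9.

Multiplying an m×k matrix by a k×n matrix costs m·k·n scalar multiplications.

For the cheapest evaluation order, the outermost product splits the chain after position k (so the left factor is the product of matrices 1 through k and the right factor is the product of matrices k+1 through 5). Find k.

Adjacent pairs: M₁M₂ = 6·7·73 = 3066; M₂M₃ = 7·73·9 = 4599; M₃M₄ = 73·9·70 = 45990; M₄M₅ = 9·70·9 = 5670.
Length 3: M₁..M₃: k=1: 0+4599+6·7·9=4977; k=2: 3066+0+6·73·9=7008 → min 4977 | M₂..M₄: k=2: 0+45990+7·73·70=81760; k=3: 4599+0+7·9·70=9009 → min 9009 | M₃..M₅: k=3: 0+5670+73·9·9=11583; k=4: 45990+0+73·70·9=91980 → min 11583.
Length 4: M₁..M₄: k=1: 0+9009+6·7·70=11949; k=2: 3066+45990+6·73·70=79716; k=3: 4977+0+6·9·70=8757 → min 8757 | M₂..M₅: k=2: 0+11583+7·73·9=16182; k=3: 4599+5670+7·9·9=10836; k=4: 9009+0+7·70·9=13419 → min 10836.
Top-level splits: k=1: (M₁..M₁)·(M₂..M₅) → 0+10836+6·7·9 = 11214; k=2: (M₁..M₂)·(M₃..M₅) → 3066+11583+6·73·9 = 18591; k=3: (M₁..M₃)·(M₄..M₅) → 4977+5670+6·9·9 = 11133; k=4: (M₁..M₄)·(M₅..M₅) → 8757+0+6·70·9 = 12537.
Best split is after M₃, i.e. k = 3.

3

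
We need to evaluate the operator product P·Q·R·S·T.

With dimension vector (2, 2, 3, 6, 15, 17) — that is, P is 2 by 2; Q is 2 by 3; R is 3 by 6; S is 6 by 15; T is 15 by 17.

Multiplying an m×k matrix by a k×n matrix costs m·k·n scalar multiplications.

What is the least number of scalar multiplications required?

738

Adjacent pairs: PQ = 2·2·3 = 12; QR = 2·3·6 = 36; RS = 3·6·15 = 270; ST = 6·15·17 = 1530.
Length 3: P..R: k=1: 0+36+2·2·6=60; k=2: 12+0+2·3·6=48 → min 48 | Q..S: k=2: 0+270+2·3·15=360; k=3: 36+0+2·6·15=216 → min 216 | R..T: k=3: 0+1530+3·6·17=1836; k=4: 270+0+3·15·17=1035 → min 1035.
Length 4: P..S: k=1: 0+216+2·2·15=276; k=2: 12+270+2·3·15=372; k=3: 48+0+2·6·15=228 → min 228 | Q..T: k=2: 0+1035+2·3·17=1137; k=3: 36+1530+2·6·17=1770; k=4: 216+0+2·15·17=726 → min 726.
Length 5: P..T: k=1: 0+726+2·2·17=794; k=2: 12+1035+2·3·17=1149; k=3: 48+1530+2·6·17=1782; k=4: 228+0+2·15·17=738 → min 738.
Optimal order: ((((P·Q)·R)·S)·T) with cost 738.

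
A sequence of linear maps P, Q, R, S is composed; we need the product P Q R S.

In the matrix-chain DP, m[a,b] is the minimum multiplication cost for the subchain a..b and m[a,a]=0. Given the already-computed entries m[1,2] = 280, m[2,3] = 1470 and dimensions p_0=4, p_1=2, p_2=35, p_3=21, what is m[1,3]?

1638

m[1,3] = min over k∈[1,2] of m[1,k]+m[k+1,3]+p_{0}·p_k·p_{3}.
k=1: 0 + 1470 + 4·2·21 = 1638; k=2: 280 + 0 + 4·35·21 = 3220.
Minimum: 1638 at k=1.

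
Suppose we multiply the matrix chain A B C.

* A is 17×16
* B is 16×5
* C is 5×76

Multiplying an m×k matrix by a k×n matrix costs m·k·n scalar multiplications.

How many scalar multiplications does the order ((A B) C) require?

(A B): 17×16 by 16×5 → 17×5, cost 17·16·5 = 1360
((A B) C): 17×5 by 5×76 → 17×76, cost 17·5·76 = 6460; cumulative 7820
Total: 7820 scalar multiplications.

7820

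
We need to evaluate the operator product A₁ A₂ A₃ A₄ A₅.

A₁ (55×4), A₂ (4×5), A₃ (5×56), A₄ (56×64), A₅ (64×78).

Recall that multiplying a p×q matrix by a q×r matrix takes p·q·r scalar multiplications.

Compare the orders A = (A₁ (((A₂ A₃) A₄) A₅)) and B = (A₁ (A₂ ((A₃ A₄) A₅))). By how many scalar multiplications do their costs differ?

Order A = (A₁ (((A₂ A₃) A₄) A₅)): (A₂ A₃): 4×5 by 5×56 → 4×56, cost 4·5·56 = 1120; ((A₂ A₃) A₄): 4×56 by 56×64 → 4×64, cost 4·56·64 = 14336; cumulative 15456; (((A₂ A₃) A₄) A₅): 4×64 by 64×78 → 4×78, cost 4·64·78 = 19968; cumulative 35424; (A₁ (((A₂ A₃) A₄) A₅)): 55×4 by 4×78 → 55×78, cost 55·4·78 = 17160; cumulative 52584. Total 52584.
Order B = (A₁ (A₂ ((A₃ A₄) A₅))): (A₃ A₄): 5×56 by 56×64 → 5×64, cost 5·56·64 = 17920; ((A₃ A₄) A₅): 5×64 by 64×78 → 5×78, cost 5·64·78 = 24960; cumulative 42880; (A₂ ((A₃ A₄) A₅)): 4×5 by 5×78 → 4×78, cost 4·5·78 = 1560; cumulative 44440; (A₁ (A₂ ((A₃ A₄) A₅))): 55×4 by 4×78 → 55×78, cost 55·4·78 = 17160; cumulative 61600. Total 61600.
Difference: |52584 − 61600| = 9016.

9016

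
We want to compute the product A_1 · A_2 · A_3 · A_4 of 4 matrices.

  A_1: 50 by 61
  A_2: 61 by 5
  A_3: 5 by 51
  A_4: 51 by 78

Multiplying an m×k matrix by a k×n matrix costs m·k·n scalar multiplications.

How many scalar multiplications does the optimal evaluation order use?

54640

Adjacent pairs: A_1A_2 = 50·61·5 = 15250; A_2A_3 = 61·5·51 = 15555; A_3A_4 = 5·51·78 = 19890.
Length 3: A_1..A_3: k=1: 0+15555+50·61·51=171105; k=2: 15250+0+50·5·51=28000 → min 28000 | A_2..A_4: k=2: 0+19890+61·5·78=43680; k=3: 15555+0+61·51·78=258213 → min 43680.
Length 4: A_1..A_4: k=1: 0+43680+50·61·78=281580; k=2: 15250+19890+50·5·78=54640; k=3: 28000+0+50·51·78=226900 → min 54640.
Optimal order: ((A_1 · A_2) · (A_3 · A_4)) with cost 54640.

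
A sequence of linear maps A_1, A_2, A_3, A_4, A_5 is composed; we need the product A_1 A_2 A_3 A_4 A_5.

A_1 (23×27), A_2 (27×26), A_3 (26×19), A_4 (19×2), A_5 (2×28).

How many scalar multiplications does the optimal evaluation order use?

Adjacent pairs: A_1A_2 = 23·27·26 = 16146; A_2A_3 = 27·26·19 = 13338; A_3A_4 = 26·19·2 = 988; A_4A_5 = 19·2·28 = 1064.
Length 3: A_1..A_3: k=1: 0+13338+23·27·19=25137; k=2: 16146+0+23·26·19=27508 → min 25137 | A_2..A_4: k=2: 0+988+27·26·2=2392; k=3: 13338+0+27·19·2=14364 → min 2392 | A_3..A_5: k=3: 0+1064+26·19·28=14896; k=4: 988+0+26·2·28=2444 → min 2444.
Length 4: A_1..A_4: k=1: 0+2392+23·27·2=3634; k=2: 16146+988+23·26·2=18330; k=3: 25137+0+23·19·2=26011 → min 3634 | A_2..A_5: k=2: 0+2444+27·26·28=22100; k=3: 13338+1064+27·19·28=28766; k=4: 2392+0+27·2·28=3904 → min 3904.
Length 5: A_1..A_5: k=1: 0+3904+23·27·28=21292; k=2: 16146+2444+23·26·28=35334; k=3: 25137+1064+23·19·28=38437; k=4: 3634+0+23·2·28=4922 → min 4922.
Optimal order: ((A_1 (A_2 (A_3 A_4))) A_5) with cost 4922.

4922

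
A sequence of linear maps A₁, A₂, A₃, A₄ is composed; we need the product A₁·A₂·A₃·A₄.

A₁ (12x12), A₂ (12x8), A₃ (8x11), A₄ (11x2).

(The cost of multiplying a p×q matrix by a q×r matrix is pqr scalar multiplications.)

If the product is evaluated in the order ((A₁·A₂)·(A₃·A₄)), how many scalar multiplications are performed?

(A₁·A₂): 12×12 by 12×8 → 12×8, cost 12·12·8 = 1152
(A₃·A₄): 8×11 by 11×2 → 8×2, cost 8·11·2 = 176
((A₁·A₂)·(A₃·A₄)): 12×8 by 8×2 → 12×2, cost 12·8·2 = 192; cumulative 1520
Total: 1520 scalar multiplications.

1520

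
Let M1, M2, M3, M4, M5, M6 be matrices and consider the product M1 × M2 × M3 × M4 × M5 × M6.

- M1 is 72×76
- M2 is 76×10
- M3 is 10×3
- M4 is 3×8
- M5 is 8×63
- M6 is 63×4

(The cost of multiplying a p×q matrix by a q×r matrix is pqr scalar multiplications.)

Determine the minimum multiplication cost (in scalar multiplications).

Adjacent pairs: M1M2 = 72·76·10 = 54720; M2M3 = 76·10·3 = 2280; M3M4 = 10·3·8 = 240; M4M5 = 3·8·63 = 1512; M5M6 = 8·63·4 = 2016.
Length 3: M1..M3: k=1: 0+2280+72·76·3=18696; k=2: 54720+0+72·10·3=56880 → min 18696 | M2..M4: k=2: 0+240+76·10·8=6320; k=3: 2280+0+76·3·8=4104 → min 4104 | M3..M5: k=3: 0+1512+10·3·63=3402; k=4: 240+0+10·8·63=5280 → min 3402 | M4..M6: k=4: 0+2016+3·8·4=2112; k=5: 1512+0+3·63·4=2268 → min 2112.
Length 4: M1..M4: k=1: 0+4104+72·76·8=47880; k=2: 54720+240+72·10·8=60720; k=3: 18696+0+72·3·8=20424 → min 20424 | M2..M5: k=2: 0+3402+76·10·63=51282; k=3: 2280+1512+76·3·63=18156; k=4: 4104+0+76·8·63=42408 → min 18156 | M3..M6: k=3: 0+2112+10·3·4=2232; k=4: 240+2016+10·8·4=2576; k=5: 3402+0+10·63·4=5922 → min 2232.
Length 5: M1..M5: k=1: 0+18156+72·76·63=362892; k=2: 54720+3402+72·10·63=103482; k=3: 18696+1512+72·3·63=33816; k=4: 20424+0+72·8·63=56712 → min 33816 | M2..M6: k=2: 0+2232+76·10·4=5272; k=3: 2280+2112+76·3·4=5304; k=4: 4104+2016+76·8·4=8552; k=5: 18156+0+76·63·4=37308 → min 5272.
Length 6: M1..M6: k=1: 0+5272+72·76·4=27160; k=2: 54720+2232+72·10·4=59832; k=3: 18696+2112+72·3·4=21672; k=4: 20424+2016+72·8·4=24744; k=5: 33816+0+72·63·4=51960 → min 21672.
Optimal order: ((M1 × (M2 × M3)) × (M4 × (M5 × M6))) with cost 21672.

21672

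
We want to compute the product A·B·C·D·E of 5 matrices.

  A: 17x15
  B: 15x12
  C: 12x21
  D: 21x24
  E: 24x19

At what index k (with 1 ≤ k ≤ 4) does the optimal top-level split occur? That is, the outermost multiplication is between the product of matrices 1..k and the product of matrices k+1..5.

2

Adjacent pairs: AB = 17·15·12 = 3060; BC = 15·12·21 = 3780; CD = 12·21·24 = 6048; DE = 21·24·19 = 9576.
Length 3: A..C: k=1: 0+3780+17·15·21=9135; k=2: 3060+0+17·12·21=7344 → min 7344 | B..D: k=2: 0+6048+15·12·24=10368; k=3: 3780+0+15·21·24=11340 → min 10368 | C..E: k=3: 0+9576+12·21·19=14364; k=4: 6048+0+12·24·19=11520 → min 11520.
Length 4: A..D: k=1: 0+10368+17·15·24=16488; k=2: 3060+6048+17·12·24=14004; k=3: 7344+0+17·21·24=15912 → min 14004 | B..E: k=2: 0+11520+15·12·19=14940; k=3: 3780+9576+15·21·19=19341; k=4: 10368+0+15·24·19=17208 → min 14940.
Top-level splits: k=1: (A..A)·(B..E) → 0+14940+17·15·19 = 19785; k=2: (A..B)·(C..E) → 3060+11520+17·12·19 = 18456; k=3: (A..C)·(D..E) → 7344+9576+17·21·19 = 23703; k=4: (A..D)·(E..E) → 14004+0+17·24·19 = 21756.
Best split is after B, i.e. k = 2.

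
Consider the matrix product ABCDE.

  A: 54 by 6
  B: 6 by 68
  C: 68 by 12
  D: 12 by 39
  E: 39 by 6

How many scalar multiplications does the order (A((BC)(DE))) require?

10080

(BC): 6×68 by 68×12 → 6×12, cost 6·68·12 = 4896
(DE): 12×39 by 39×6 → 12×6, cost 12·39·6 = 2808
((BC)(DE)): 6×12 by 12×6 → 6×6, cost 6·12·6 = 432; cumulative 8136
(A((BC)(DE))): 54×6 by 6×6 → 54×6, cost 54·6·6 = 1944; cumulative 10080
Total: 10080 scalar multiplications.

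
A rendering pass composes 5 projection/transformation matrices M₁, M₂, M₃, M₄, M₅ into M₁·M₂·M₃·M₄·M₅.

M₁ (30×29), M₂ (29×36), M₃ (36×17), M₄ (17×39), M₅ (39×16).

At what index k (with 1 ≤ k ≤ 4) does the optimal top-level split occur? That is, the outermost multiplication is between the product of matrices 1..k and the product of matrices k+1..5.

1

Adjacent pairs: M₁M₂ = 30·29·36 = 31320; M₂M₃ = 29·36·17 = 17748; M₃M₄ = 36·17·39 = 23868; M₄M₅ = 17·39·16 = 10608.
Length 3: M₁..M₃: k=1: 0+17748+30·29·17=32538; k=2: 31320+0+30·36·17=49680 → min 32538 | M₂..M₄: k=2: 0+23868+29·36·39=64584; k=3: 17748+0+29·17·39=36975 → min 36975 | M₃..M₅: k=3: 0+10608+36·17·16=20400; k=4: 23868+0+36·39·16=46332 → min 20400.
Length 4: M₁..M₄: k=1: 0+36975+30·29·39=70905; k=2: 31320+23868+30·36·39=97308; k=3: 32538+0+30·17·39=52428 → min 52428 | M₂..M₅: k=2: 0+20400+29·36·16=37104; k=3: 17748+10608+29·17·16=36244; k=4: 36975+0+29·39·16=55071 → min 36244.
Top-level splits: k=1: (M₁..M₁)·(M₂..M₅) → 0+36244+30·29·16 = 50164; k=2: (M₁..M₂)·(M₃..M₅) → 31320+20400+30·36·16 = 69000; k=3: (M₁..M₃)·(M₄..M₅) → 32538+10608+30·17·16 = 51306; k=4: (M₁..M₄)·(M₅..M₅) → 52428+0+30·39·16 = 71148.
Best split is after M₁, i.e. k = 1.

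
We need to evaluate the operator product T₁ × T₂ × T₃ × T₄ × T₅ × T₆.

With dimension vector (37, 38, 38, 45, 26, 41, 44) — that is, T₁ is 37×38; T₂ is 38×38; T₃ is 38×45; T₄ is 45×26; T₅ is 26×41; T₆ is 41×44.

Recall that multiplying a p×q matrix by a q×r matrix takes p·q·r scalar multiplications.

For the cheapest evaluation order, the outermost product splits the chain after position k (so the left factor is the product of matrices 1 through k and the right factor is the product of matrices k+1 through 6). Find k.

Adjacent pairs: T₁T₂ = 37·38·38 = 53428; T₂T₃ = 38·38·45 = 64980; T₃T₄ = 38·45·26 = 44460; T₄T₅ = 45·26·41 = 47970; T₅T₆ = 26·41·44 = 46904.
Length 3: T₁..T₃: k=1: 0+64980+37·38·45=128250; k=2: 53428+0+37·38·45=116698 → min 116698 | T₂..T₄: k=2: 0+44460+38·38·26=82004; k=3: 64980+0+38·45·26=109440 → min 82004 | T₃..T₅: k=3: 0+47970+38·45·41=118080; k=4: 44460+0+38·26·41=84968 → min 84968 | T₄..T₆: k=4: 0+46904+45·26·44=98384; k=5: 47970+0+45·41·44=129150 → min 98384.
Length 4: T₁..T₄: k=1: 0+82004+37·38·26=118560; k=2: 53428+44460+37·38·26=134444; k=3: 116698+0+37·45·26=159988 → min 118560 | T₂..T₅: k=2: 0+84968+38·38·41=144172; k=3: 64980+47970+38·45·41=183060; k=4: 82004+0+38·26·41=122512 → min 122512 | T₃..T₆: k=3: 0+98384+38·45·44=173624; k=4: 44460+46904+38·26·44=134836; k=5: 84968+0+38·41·44=153520 → min 134836.
Length 5: T₁..T₅: k=1: 0+122512+37·38·41=180158; k=2: 53428+84968+37·38·41=196042; k=3: 116698+47970+37·45·41=232933; k=4: 118560+0+37·26·41=158002 → min 158002 | T₂..T₆: k=2: 0+134836+38·38·44=198372; k=3: 64980+98384+38·45·44=238604; k=4: 82004+46904+38·26·44=172380; k=5: 122512+0+38·41·44=191064 → min 172380.
Top-level splits: k=1: (T₁..T₁)·(T₂..T₆) → 0+172380+37·38·44 = 234244; k=2: (T₁..T₂)·(T₃..T₆) → 53428+134836+37·38·44 = 250128; k=3: (T₁..T₃)·(T₄..T₆) → 116698+98384+37·45·44 = 288342; k=4: (T₁..T₄)·(T₅..T₆) → 118560+46904+37·26·44 = 207792; k=5: (T₁..T₅)·(T₆..T₆) → 158002+0+37·41·44 = 224750.
Best split is after T₄, i.e. k = 4.

4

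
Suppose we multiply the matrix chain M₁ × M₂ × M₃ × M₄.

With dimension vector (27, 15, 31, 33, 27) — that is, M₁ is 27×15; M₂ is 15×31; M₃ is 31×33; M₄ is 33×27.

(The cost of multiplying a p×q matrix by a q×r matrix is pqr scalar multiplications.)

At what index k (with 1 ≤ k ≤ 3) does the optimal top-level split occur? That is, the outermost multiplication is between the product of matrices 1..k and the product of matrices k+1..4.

1

Adjacent pairs: M₁M₂ = 27·15·31 = 12555; M₂M₃ = 15·31·33 = 15345; M₃M₄ = 31·33·27 = 27621.
Length 3: M₁..M₃: k=1: 0+15345+27·15·33=28710; k=2: 12555+0+27·31·33=40176 → min 28710 | M₂..M₄: k=2: 0+27621+15·31·27=40176; k=3: 15345+0+15·33·27=28710 → min 28710.
Top-level splits: k=1: (M₁..M₁)·(M₂..M₄) → 0+28710+27·15·27 = 39645; k=2: (M₁..M₂)·(M₃..M₄) → 12555+27621+27·31·27 = 62775; k=3: (M₁..M₃)·(M₄..M₄) → 28710+0+27·33·27 = 52767.
Best split is after M₁, i.e. k = 1.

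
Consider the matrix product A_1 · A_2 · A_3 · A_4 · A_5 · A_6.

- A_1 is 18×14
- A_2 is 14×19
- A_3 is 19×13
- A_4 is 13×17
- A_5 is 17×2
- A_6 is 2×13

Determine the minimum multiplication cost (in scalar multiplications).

2440

Adjacent pairs: A_1A_2 = 18·14·19 = 4788; A_2A_3 = 14·19·13 = 3458; A_3A_4 = 19·13·17 = 4199; A_4A_5 = 13·17·2 = 442; A_5A_6 = 17·2·13 = 442.
Length 3: A_1..A_3: k=1: 0+3458+18·14·13=6734; k=2: 4788+0+18·19·13=9234 → min 6734 | A_2..A_4: k=2: 0+4199+14·19·17=8721; k=3: 3458+0+14·13·17=6552 → min 6552 | A_3..A_5: k=3: 0+442+19·13·2=936; k=4: 4199+0+19·17·2=4845 → min 936 | A_4..A_6: k=4: 0+442+13·17·13=3315; k=5: 442+0+13·2·13=780 → min 780.
Length 4: A_1..A_4: k=1: 0+6552+18·14·17=10836; k=2: 4788+4199+18·19·17=14801; k=3: 6734+0+18·13·17=10712 → min 10712 | A_2..A_5: k=2: 0+936+14·19·2=1468; k=3: 3458+442+14·13·2=4264; k=4: 6552+0+14·17·2=7028 → min 1468 | A_3..A_6: k=3: 0+780+19·13·13=3991; k=4: 4199+442+19·17·13=8840; k=5: 936+0+19·2·13=1430 → min 1430.
Length 5: A_1..A_5: k=1: 0+1468+18·14·2=1972; k=2: 4788+936+18·19·2=6408; k=3: 6734+442+18·13·2=7644; k=4: 10712+0+18·17·2=11324 → min 1972 | A_2..A_6: k=2: 0+1430+14·19·13=4888; k=3: 3458+780+14·13·13=6604; k=4: 6552+442+14·17·13=10088; k=5: 1468+0+14·2·13=1832 → min 1832.
Length 6: A_1..A_6: k=1: 0+1832+18·14·13=5108; k=2: 4788+1430+18·19·13=10664; k=3: 6734+780+18·13·13=10556; k=4: 10712+442+18·17·13=15132; k=5: 1972+0+18·2·13=2440 → min 2440.
Optimal order: ((A_1 · (A_2 · (A_3 · (A_4 · A_5)))) · A_6) with cost 2440.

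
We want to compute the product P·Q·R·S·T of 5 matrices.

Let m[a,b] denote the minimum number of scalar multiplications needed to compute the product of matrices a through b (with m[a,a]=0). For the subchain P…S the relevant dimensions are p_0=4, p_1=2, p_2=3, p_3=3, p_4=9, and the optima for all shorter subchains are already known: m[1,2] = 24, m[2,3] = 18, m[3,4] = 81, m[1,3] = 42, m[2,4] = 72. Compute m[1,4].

144

m[1,4] = min over k∈[1,3] of m[1,k]+m[k+1,4]+p_{0}·p_k·p_{4}.
k=1: 0 + 72 + 4·2·9 = 144; k=2: 24 + 81 + 4·3·9 = 213; k=3: 42 + 0 + 4·3·9 = 150.
Minimum: 144 at k=1.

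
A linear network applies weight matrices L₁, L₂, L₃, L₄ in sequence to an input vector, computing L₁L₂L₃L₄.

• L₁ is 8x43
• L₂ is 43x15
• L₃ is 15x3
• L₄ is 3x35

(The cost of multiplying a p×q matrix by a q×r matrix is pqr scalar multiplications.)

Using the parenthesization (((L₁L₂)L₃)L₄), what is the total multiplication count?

(L₁L₂): 8×43 by 43×15 → 8×15, cost 8·43·15 = 5160
((L₁L₂)L₃): 8×15 by 15×3 → 8×3, cost 8·15·3 = 360; cumulative 5520
(((L₁L₂)L₃)L₄): 8×3 by 3×35 → 8×35, cost 8·3·35 = 840; cumulative 6360
Total: 6360 scalar multiplications.

6360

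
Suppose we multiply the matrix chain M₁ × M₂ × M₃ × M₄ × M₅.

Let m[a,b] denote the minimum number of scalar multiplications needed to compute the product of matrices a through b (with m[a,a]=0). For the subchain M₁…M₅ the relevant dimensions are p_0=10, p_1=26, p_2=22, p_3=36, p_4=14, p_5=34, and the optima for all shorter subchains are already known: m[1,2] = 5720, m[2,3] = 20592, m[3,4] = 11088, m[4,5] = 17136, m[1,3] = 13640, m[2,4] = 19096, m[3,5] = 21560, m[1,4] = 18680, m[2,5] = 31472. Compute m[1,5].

m[1,5] = min over k∈[1,4] of m[1,k]+m[k+1,5]+p_{0}·p_k·p_{5}.
k=1: 0 + 31472 + 10·26·34 = 40312; k=2: 5720 + 21560 + 10·22·34 = 34760; k=3: 13640 + 17136 + 10·36·34 = 43016; k=4: 18680 + 0 + 10·14·34 = 23440.
Minimum: 23440 at k=4.

23440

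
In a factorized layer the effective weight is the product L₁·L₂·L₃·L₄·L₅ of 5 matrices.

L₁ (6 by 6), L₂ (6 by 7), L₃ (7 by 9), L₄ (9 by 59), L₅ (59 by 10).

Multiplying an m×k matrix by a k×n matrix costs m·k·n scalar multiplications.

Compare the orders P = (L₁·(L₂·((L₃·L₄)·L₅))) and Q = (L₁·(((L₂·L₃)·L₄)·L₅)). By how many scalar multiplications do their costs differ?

1163

Order P = (L₁·(L₂·((L₃·L₄)·L₅))): (L₃·L₄): 7×9 by 9×59 → 7×59, cost 7·9·59 = 3717; ((L₃·L₄)·L₅): 7×59 by 59×10 → 7×10, cost 7·59·10 = 4130; cumulative 7847; (L₂·((L₃·L₄)·L₅)): 6×7 by 7×10 → 6×10, cost 6·7·10 = 420; cumulative 8267; (L₁·(L₂·((L₃·L₄)·L₅))): 6×6 by 6×10 → 6×10, cost 6·6·10 = 360; cumulative 8627. Total 8627.
Order Q = (L₁·(((L₂·L₃)·L₄)·L₅)): (L₂·L₃): 6×7 by 7×9 → 6×9, cost 6·7·9 = 378; ((L₂·L₃)·L₄): 6×9 by 9×59 → 6×59, cost 6·9·59 = 3186; cumulative 3564; (((L₂·L₃)·L₄)·L₅): 6×59 by 59×10 → 6×10, cost 6·59·10 = 3540; cumulative 7104; (L₁·(((L₂·L₃)·L₄)·L₅)): 6×6 by 6×10 → 6×10, cost 6·6·10 = 360; cumulative 7464. Total 7464.
Difference: |8627 − 7464| = 1163.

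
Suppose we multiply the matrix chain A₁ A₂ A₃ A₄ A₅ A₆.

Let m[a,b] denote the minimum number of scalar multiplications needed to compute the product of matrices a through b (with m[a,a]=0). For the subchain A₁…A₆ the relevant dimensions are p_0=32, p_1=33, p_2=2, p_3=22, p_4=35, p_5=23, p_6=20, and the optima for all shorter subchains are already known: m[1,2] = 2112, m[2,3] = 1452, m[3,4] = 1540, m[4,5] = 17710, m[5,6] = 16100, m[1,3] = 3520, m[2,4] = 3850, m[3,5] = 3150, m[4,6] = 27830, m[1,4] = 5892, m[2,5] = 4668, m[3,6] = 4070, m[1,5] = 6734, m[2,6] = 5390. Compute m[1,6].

m[1,6] = min over k∈[1,5] of m[1,k]+m[k+1,6]+p_{0}·p_k·p_{6}.
k=1: 0 + 5390 + 32·33·20 = 26510; k=2: 2112 + 4070 + 32·2·20 = 7462; k=3: 3520 + 27830 + 32·22·20 = 45430; k=4: 5892 + 16100 + 32·35·20 = 44392; k=5: 6734 + 0 + 32·23·20 = 21454.
Minimum: 7462 at k=2.

7462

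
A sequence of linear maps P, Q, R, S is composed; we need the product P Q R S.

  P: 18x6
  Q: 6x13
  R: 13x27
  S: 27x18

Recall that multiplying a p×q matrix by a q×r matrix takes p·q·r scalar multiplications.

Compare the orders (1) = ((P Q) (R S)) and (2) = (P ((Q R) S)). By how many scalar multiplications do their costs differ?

Order (1) = ((P Q) (R S)): (P Q): 18×6 by 6×13 → 18×13, cost 18·6·13 = 1404; (R S): 13×27 by 27×18 → 13×18, cost 13·27·18 = 6318; ((P Q) (R S)): 18×13 by 13×18 → 18×18, cost 18·13·18 = 4212; cumulative 11934. Total 11934.
Order (2) = (P ((Q R) S)): (Q R): 6×13 by 13×27 → 6×27, cost 6·13·27 = 2106; ((Q R) S): 6×27 by 27×18 → 6×18, cost 6·27·18 = 2916; cumulative 5022; (P ((Q R) S)): 18×6 by 6×18 → 18×18, cost 18·6·18 = 1944; cumulative 6966. Total 6966.
Difference: |11934 − 6966| = 4968.

4968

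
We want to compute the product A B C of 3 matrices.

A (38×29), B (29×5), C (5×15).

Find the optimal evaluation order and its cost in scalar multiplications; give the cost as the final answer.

(A (B C)): cost 18705.
((A B) C): cost 8360.
Optimal: ((A B) C) with cost 8360.

8360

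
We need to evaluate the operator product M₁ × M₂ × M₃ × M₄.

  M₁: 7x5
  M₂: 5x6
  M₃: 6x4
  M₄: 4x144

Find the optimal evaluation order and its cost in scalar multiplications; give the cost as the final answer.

Adjacent pairs: M₁M₂ = 7·5·6 = 210; M₂M₃ = 5·6·4 = 120; M₃M₄ = 6·4·144 = 3456.
Length 3: M₁..M₃: k=1: 0+120+7·5·4=260; k=2: 210+0+7·6·4=378 → min 260 | M₂..M₄: k=2: 0+3456+5·6·144=7776; k=3: 120+0+5·4·144=3000 → min 3000.
Length 4: M₁..M₄: k=1: 0+3000+7·5·144=8040; k=2: 210+3456+7·6·144=9714; k=3: 260+0+7·4·144=4292 → min 4292.
Optimal parenthesization: ((M₁ × (M₂ × M₃)) × M₄) with cost 4292.

4292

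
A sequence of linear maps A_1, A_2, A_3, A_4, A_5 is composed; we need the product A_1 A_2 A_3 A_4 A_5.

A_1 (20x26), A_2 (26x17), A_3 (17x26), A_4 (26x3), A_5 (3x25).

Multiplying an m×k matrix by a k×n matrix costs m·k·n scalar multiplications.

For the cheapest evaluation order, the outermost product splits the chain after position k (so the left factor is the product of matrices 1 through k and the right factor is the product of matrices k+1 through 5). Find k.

Adjacent pairs: A_1A_2 = 20·26·17 = 8840; A_2A_3 = 26·17·26 = 11492; A_3A_4 = 17·26·3 = 1326; A_4A_5 = 26·3·25 = 1950.
Length 3: A_1..A_3: k=1: 0+11492+20·26·26=25012; k=2: 8840+0+20·17·26=17680 → min 17680 | A_2..A_4: k=2: 0+1326+26·17·3=2652; k=3: 11492+0+26·26·3=13520 → min 2652 | A_3..A_5: k=3: 0+1950+17·26·25=13000; k=4: 1326+0+17·3·25=2601 → min 2601.
Length 4: A_1..A_4: k=1: 0+2652+20·26·3=4212; k=2: 8840+1326+20·17·3=11186; k=3: 17680+0+20·26·3=19240 → min 4212 | A_2..A_5: k=2: 0+2601+26·17·25=13651; k=3: 11492+1950+26·26·25=30342; k=4: 2652+0+26·3·25=4602 → min 4602.
Top-level splits: k=1: (A_1..A_1)·(A_2..A_5) → 0+4602+20·26·25 = 17602; k=2: (A_1..A_2)·(A_3..A_5) → 8840+2601+20·17·25 = 19941; k=3: (A_1..A_3)·(A_4..A_5) → 17680+1950+20·26·25 = 32630; k=4: (A_1..A_4)·(A_5..A_5) → 4212+0+20·3·25 = 5712.
Best split is after A_4, i.e. k = 4.

4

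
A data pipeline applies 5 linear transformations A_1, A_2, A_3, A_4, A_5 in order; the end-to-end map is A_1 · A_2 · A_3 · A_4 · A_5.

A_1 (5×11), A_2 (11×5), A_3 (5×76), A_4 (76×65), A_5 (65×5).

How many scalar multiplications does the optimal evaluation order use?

26725

Adjacent pairs: A_1A_2 = 5·11·5 = 275; A_2A_3 = 11·5·76 = 4180; A_3A_4 = 5·76·65 = 24700; A_4A_5 = 76·65·5 = 24700.
Length 3: A_1..A_3: k=1: 0+4180+5·11·76=8360; k=2: 275+0+5·5·76=2175 → min 2175 | A_2..A_4: k=2: 0+24700+11·5·65=28275; k=3: 4180+0+11·76·65=58520 → min 28275 | A_3..A_5: k=3: 0+24700+5·76·5=26600; k=4: 24700+0+5·65·5=26325 → min 26325.
Length 4: A_1..A_4: k=1: 0+28275+5·11·65=31850; k=2: 275+24700+5·5·65=26600; k=3: 2175+0+5·76·65=26875 → min 26600 | A_2..A_5: k=2: 0+26325+11·5·5=26600; k=3: 4180+24700+11·76·5=33060; k=4: 28275+0+11·65·5=31850 → min 26600.
Length 5: A_1..A_5: k=1: 0+26600+5·11·5=26875; k=2: 275+26325+5·5·5=26725; k=3: 2175+24700+5·76·5=28775; k=4: 26600+0+5·65·5=28225 → min 26725.
Optimal order: ((A_1 · A_2) · ((A_3 · A_4) · A_5)) with cost 26725.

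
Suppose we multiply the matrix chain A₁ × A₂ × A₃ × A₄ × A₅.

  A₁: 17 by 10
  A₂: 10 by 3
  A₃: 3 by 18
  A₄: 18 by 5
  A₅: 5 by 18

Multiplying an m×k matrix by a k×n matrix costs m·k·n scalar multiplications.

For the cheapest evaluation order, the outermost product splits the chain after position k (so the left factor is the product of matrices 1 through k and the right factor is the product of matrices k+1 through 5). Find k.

Adjacent pairs: A₁A₂ = 17·10·3 = 510; A₂A₃ = 10·3·18 = 540; A₃A₄ = 3·18·5 = 270; A₄A₅ = 18·5·18 = 1620.
Length 3: A₁..A₃: k=1: 0+540+17·10·18=3600; k=2: 510+0+17·3·18=1428 → min 1428 | A₂..A₄: k=2: 0+270+10·3·5=420; k=3: 540+0+10·18·5=1440 → min 420 | A₃..A₅: k=3: 0+1620+3·18·18=2592; k=4: 270+0+3·5·18=540 → min 540.
Length 4: A₁..A₄: k=1: 0+420+17·10·5=1270; k=2: 510+270+17·3·5=1035; k=3: 1428+0+17·18·5=2958 → min 1035 | A₂..A₅: k=2: 0+540+10·3·18=1080; k=3: 540+1620+10·18·18=5400; k=4: 420+0+10·5·18=1320 → min 1080.
Top-level splits: k=1: (A₁..A₁)·(A₂..A₅) → 0+1080+17·10·18 = 4140; k=2: (A₁..A₂)·(A₃..A₅) → 510+540+17·3·18 = 1968; k=3: (A₁..A₃)·(A₄..A₅) → 1428+1620+17·18·18 = 8556; k=4: (A₁..A₄)·(A₅..A₅) → 1035+0+17·5·18 = 2565.
Best split is after A₂, i.e. k = 2.

2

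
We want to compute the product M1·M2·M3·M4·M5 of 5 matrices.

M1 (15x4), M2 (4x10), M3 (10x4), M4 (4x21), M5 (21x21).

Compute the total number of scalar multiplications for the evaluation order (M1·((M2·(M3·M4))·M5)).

(M3·M4): 10×4 by 4×21 → 10×21, cost 10·4·21 = 840
(M2·(M3·M4)): 4×10 by 10×21 → 4×21, cost 4·10·21 = 840; cumulative 1680
((M2·(M3·M4))·M5): 4×21 by 21×21 → 4×21, cost 4·21·21 = 1764; cumulative 3444
(M1·((M2·(M3·M4))·M5)): 15×4 by 4×21 → 15×21, cost 15·4·21 = 1260; cumulative 4704
Total: 4704 scalar multiplications.

4704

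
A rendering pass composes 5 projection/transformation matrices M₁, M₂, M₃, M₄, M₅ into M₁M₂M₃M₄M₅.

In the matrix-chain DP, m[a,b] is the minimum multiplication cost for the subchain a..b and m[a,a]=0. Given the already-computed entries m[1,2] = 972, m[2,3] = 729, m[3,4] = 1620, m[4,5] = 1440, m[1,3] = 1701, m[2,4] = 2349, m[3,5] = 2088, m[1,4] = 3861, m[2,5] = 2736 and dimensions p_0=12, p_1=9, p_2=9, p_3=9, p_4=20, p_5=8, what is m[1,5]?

3600

m[1,5] = min over k∈[1,4] of m[1,k]+m[k+1,5]+p_{0}·p_k·p_{5}.
k=1: 0 + 2736 + 12·9·8 = 3600; k=2: 972 + 2088 + 12·9·8 = 3924; k=3: 1701 + 1440 + 12·9·8 = 4005; k=4: 3861 + 0 + 12·20·8 = 5781.
Minimum: 3600 at k=1.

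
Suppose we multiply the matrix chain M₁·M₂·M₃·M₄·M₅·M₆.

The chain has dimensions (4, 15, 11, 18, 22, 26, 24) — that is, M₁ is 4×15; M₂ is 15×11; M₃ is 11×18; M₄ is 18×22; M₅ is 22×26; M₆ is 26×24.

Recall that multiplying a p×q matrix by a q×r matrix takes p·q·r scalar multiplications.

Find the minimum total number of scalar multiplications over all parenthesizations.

7820

Adjacent pairs: M₁M₂ = 4·15·11 = 660; M₂M₃ = 15·11·18 = 2970; M₃M₄ = 11·18·22 = 4356; M₄M₅ = 18·22·26 = 10296; M₅M₆ = 22·26·24 = 13728.
Length 3: M₁..M₃: k=1: 0+2970+4·15·18=4050; k=2: 660+0+4·11·18=1452 → min 1452 | M₂..M₄: k=2: 0+4356+15·11·22=7986; k=3: 2970+0+15·18·22=8910 → min 7986 | M₃..M₅: k=3: 0+10296+11·18·26=15444; k=4: 4356+0+11·22·26=10648 → min 10648 | M₄..M₆: k=4: 0+13728+18·22·24=23232; k=5: 10296+0+18·26·24=21528 → min 21528.
Length 4: M₁..M₄: k=1: 0+7986+4·15·22=9306; k=2: 660+4356+4·11·22=5984; k=3: 1452+0+4·18·22=3036 → min 3036 | M₂..M₅: k=2: 0+10648+15·11·26=14938; k=3: 2970+10296+15·18·26=20286; k=4: 7986+0+15·22·26=16566 → min 14938 | M₃..M₆: k=3: 0+21528+11·18·24=26280; k=4: 4356+13728+11·22·24=23892; k=5: 10648+0+11·26·24=17512 → min 17512.
Length 5: M₁..M₅: k=1: 0+14938+4·15·26=16498; k=2: 660+10648+4·11·26=12452; k=3: 1452+10296+4·18·26=13620; k=4: 3036+0+4·22·26=5324 → min 5324 | M₂..M₆: k=2: 0+17512+15·11·24=21472; k=3: 2970+21528+15·18·24=30978; k=4: 7986+13728+15·22·24=29634; k=5: 14938+0+15·26·24=24298 → min 21472.
Length 6: M₁..M₆: k=1: 0+21472+4·15·24=22912; k=2: 660+17512+4·11·24=19228; k=3: 1452+21528+4·18·24=24708; k=4: 3036+13728+4·22·24=18876; k=5: 5324+0+4·26·24=7820 → min 7820.
Optimal order: (((((M₁·M₂)·M₃)·M₄)·M₅)·M₆) with cost 7820.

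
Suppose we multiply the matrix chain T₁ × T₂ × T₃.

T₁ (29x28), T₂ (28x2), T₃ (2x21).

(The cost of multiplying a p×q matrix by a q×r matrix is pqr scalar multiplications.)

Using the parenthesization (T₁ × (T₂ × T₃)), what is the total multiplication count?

18228

(T₂ × T₃): 28×2 by 2×21 → 28×21, cost 28·2·21 = 1176
(T₁ × (T₂ × T₃)): 29×28 by 28×21 → 29×21, cost 29·28·21 = 17052; cumulative 18228
Total: 18228 scalar multiplications.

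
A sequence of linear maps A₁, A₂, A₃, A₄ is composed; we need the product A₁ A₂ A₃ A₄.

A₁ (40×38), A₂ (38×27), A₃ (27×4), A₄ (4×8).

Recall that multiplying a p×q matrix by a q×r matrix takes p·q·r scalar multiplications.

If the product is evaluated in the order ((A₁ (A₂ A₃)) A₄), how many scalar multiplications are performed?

11464

(A₂ A₃): 38×27 by 27×4 → 38×4, cost 38·27·4 = 4104
(A₁ (A₂ A₃)): 40×38 by 38×4 → 40×4, cost 40·38·4 = 6080; cumulative 10184
((A₁ (A₂ A₃)) A₄): 40×4 by 4×8 → 40×8, cost 40·4·8 = 1280; cumulative 11464
Total: 11464 scalar multiplications.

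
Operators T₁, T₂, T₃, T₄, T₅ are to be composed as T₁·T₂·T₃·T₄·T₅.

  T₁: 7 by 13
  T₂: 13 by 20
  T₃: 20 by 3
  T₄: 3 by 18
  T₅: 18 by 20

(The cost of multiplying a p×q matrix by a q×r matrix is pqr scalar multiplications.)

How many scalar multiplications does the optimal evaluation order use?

Adjacent pairs: T₁T₂ = 7·13·20 = 1820; T₂T₃ = 13·20·3 = 780; T₃T₄ = 20·3·18 = 1080; T₄T₅ = 3·18·20 = 1080.
Length 3: T₁..T₃: k=1: 0+780+7·13·3=1053; k=2: 1820+0+7·20·3=2240 → min 1053 | T₂..T₄: k=2: 0+1080+13·20·18=5760; k=3: 780+0+13·3·18=1482 → min 1482 | T₃..T₅: k=3: 0+1080+20·3·20=2280; k=4: 1080+0+20·18·20=8280 → min 2280.
Length 4: T₁..T₄: k=1: 0+1482+7·13·18=3120; k=2: 1820+1080+7·20·18=5420; k=3: 1053+0+7·3·18=1431 → min 1431 | T₂..T₅: k=2: 0+2280+13·20·20=7480; k=3: 780+1080+13·3·20=2640; k=4: 1482+0+13·18·20=6162 → min 2640.
Length 5: T₁..T₅: k=1: 0+2640+7·13·20=4460; k=2: 1820+2280+7·20·20=6900; k=3: 1053+1080+7·3·20=2553; k=4: 1431+0+7·18·20=3951 → min 2553.
Optimal order: ((T₁·(T₂·T₃))·(T₄·T₅)) with cost 2553.

2553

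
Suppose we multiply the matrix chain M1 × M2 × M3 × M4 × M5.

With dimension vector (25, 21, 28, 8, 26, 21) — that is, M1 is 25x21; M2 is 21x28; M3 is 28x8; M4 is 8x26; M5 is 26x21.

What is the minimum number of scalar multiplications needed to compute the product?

17472

Adjacent pairs: M1M2 = 25·21·28 = 14700; M2M3 = 21·28·8 = 4704; M3M4 = 28·8·26 = 5824; M4M5 = 8·26·21 = 4368.
Length 3: M1..M3: k=1: 0+4704+25·21·8=8904; k=2: 14700+0+25·28·8=20300 → min 8904 | M2..M4: k=2: 0+5824+21·28·26=21112; k=3: 4704+0+21·8·26=9072 → min 9072 | M3..M5: k=3: 0+4368+28·8·21=9072; k=4: 5824+0+28·26·21=21112 → min 9072.
Length 4: M1..M4: k=1: 0+9072+25·21·26=22722; k=2: 14700+5824+25·28·26=38724; k=3: 8904+0+25·8·26=14104 → min 14104 | M2..M5: k=2: 0+9072+21·28·21=21420; k=3: 4704+4368+21·8·21=12600; k=4: 9072+0+21·26·21=20538 → min 12600.
Length 5: M1..M5: k=1: 0+12600+25·21·21=23625; k=2: 14700+9072+25·28·21=38472; k=3: 8904+4368+25·8·21=17472; k=4: 14104+0+25·26·21=27754 → min 17472.
Optimal order: ((M1 × (M2 × M3)) × (M4 × M5)) with cost 17472.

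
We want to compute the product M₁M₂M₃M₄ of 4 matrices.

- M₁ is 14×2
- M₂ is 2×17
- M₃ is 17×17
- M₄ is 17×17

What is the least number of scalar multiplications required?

1632

Adjacent pairs: M₁M₂ = 14·2·17 = 476; M₂M₃ = 2·17·17 = 578; M₃M₄ = 17·17·17 = 4913.
Length 3: M₁..M₃: k=1: 0+578+14·2·17=1054; k=2: 476+0+14·17·17=4522 → min 1054 | M₂..M₄: k=2: 0+4913+2·17·17=5491; k=3: 578+0+2·17·17=1156 → min 1156.
Length 4: M₁..M₄: k=1: 0+1156+14·2·17=1632; k=2: 476+4913+14·17·17=9435; k=3: 1054+0+14·17·17=5100 → min 1632.
Optimal order: (M₁((M₂M₃)M₄)) with cost 1632.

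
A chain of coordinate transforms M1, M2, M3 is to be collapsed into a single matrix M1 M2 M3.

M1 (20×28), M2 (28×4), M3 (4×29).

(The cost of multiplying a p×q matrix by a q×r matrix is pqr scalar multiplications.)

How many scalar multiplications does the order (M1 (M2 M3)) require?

(M2 M3): 28×4 by 4×29 → 28×29, cost 28·4·29 = 3248
(M1 (M2 M3)): 20×28 by 28×29 → 20×29, cost 20·28·29 = 16240; cumulative 19488
Total: 19488 scalar multiplications.

19488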